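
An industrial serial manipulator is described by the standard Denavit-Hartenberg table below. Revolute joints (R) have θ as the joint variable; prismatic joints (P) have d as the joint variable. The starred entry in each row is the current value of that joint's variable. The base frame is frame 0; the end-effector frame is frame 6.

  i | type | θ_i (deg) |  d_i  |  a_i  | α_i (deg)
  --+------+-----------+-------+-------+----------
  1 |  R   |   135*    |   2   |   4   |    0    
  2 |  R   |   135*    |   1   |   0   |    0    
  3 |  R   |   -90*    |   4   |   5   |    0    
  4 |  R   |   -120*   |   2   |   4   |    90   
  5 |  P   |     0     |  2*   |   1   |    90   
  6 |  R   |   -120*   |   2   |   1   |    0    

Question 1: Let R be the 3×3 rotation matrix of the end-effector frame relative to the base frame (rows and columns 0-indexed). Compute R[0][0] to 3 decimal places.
-1.000

End-effector x-axis (col 0 of R) = (-1.0000,0.0000,-0.0000)
R[0][0] = -1.0000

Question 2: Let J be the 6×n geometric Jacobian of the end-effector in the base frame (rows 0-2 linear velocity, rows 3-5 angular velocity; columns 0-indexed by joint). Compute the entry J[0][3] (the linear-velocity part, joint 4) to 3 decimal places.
-3.330

axis z_3 = (0.0000,0.0000,1.0000); lever o_n−o_3 = (3.2321,3.3301,0.0000)
cross product → J_v[:, 3] = (-3.3301,3.2321,0.0000)
J_ω[:, 3] = z_3
entry J[0][3] = -3.3301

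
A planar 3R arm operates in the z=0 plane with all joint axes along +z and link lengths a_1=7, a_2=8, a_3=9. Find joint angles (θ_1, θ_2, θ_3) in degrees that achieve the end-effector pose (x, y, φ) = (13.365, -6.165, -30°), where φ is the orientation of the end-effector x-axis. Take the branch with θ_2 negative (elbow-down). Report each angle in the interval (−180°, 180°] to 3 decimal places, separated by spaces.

60.002 -134.999 44.997

wrist centre = target − a_3·(cos φ, sin φ) = (5.5708, -1.6650)
cos θ_2 = (33.8057−7²−8²)/(2·7·8) = -0.7071; θ_2 = -134.9988° (elbow-down)
β = atan2(-1.6650,5.5708) = -16.6404°; ψ = atan2(-5.6570,1.3433) = -76.6423°
θ_1 = β − ψ = 60.0019°
θ_3 = φ − θ_1 − θ_2 = 44.9969° (wrapped to (-180°,180°])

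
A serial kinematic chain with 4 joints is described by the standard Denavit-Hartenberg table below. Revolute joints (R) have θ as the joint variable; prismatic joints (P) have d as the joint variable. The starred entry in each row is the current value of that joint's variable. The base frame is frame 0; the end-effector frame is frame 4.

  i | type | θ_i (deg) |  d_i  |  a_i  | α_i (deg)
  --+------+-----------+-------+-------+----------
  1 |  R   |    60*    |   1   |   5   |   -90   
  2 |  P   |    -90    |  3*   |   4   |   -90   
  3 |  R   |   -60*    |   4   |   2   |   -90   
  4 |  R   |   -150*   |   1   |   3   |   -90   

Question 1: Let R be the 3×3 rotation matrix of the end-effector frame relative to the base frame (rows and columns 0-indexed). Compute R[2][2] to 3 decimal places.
End-effector z-axis (col 2 of R) = (0.0580,0.9665,0.2500)
R[2][2] = 0.2500

0.250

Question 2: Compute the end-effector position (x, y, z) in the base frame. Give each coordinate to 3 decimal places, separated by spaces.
3.533 10.084 5.567

after link 1: o_1 = (2.5000, 4.3301, 1.0000)
after link 2: o_2 = (-0.0981, 5.8301, 5.0000)
after link 3: o_3 = (0.4019, 10.1603, 6.0000)
after link 4: o_4 = (3.5335, 10.0843, 5.5670)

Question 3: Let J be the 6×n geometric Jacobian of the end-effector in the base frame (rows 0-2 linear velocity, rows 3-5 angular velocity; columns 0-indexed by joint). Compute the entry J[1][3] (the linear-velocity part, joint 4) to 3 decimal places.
axis z_3 = (0.4330,-0.2500,0.8660); lever o_n−o_3 = (3.1316,-0.0760,-0.4330)
cross product → J_v[:, 3] = (0.1740,2.8995,0.7500)
J_ω[:, 3] = z_3
entry J[1][3] = 2.8995

2.900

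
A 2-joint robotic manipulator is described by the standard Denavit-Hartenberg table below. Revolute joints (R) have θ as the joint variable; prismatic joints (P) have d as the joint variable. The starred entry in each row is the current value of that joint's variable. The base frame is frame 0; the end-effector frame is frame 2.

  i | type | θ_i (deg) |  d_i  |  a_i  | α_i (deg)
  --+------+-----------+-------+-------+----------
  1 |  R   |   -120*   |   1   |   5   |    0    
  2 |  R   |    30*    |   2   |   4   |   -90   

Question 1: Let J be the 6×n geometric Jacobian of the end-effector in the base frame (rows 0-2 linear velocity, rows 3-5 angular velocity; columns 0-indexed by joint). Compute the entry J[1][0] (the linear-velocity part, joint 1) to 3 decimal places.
-2.500

axis z_0 = ẑ; lever o_n−o_0 = (-2.5000,-8.3301,3.0000)
cross product → J_v[:, 0] = (8.3301,-2.5000,0.0000)
J_ω[:, 0] = z_0
entry J[1][0] = -2.5000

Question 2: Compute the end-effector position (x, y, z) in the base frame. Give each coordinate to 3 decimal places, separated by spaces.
after link 1: o_1 = (-2.5000, -4.3301, 1.0000)
after link 2: o_2 = (-2.5000, -8.3301, 3.0000)

-2.500 -8.330 3.000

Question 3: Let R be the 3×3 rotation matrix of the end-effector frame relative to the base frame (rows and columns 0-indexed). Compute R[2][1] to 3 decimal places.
-1.000

End-effector y-axis (col 1 of R) = (0.0000,0.0000,-1.0000)
R[2][1] = -1.0000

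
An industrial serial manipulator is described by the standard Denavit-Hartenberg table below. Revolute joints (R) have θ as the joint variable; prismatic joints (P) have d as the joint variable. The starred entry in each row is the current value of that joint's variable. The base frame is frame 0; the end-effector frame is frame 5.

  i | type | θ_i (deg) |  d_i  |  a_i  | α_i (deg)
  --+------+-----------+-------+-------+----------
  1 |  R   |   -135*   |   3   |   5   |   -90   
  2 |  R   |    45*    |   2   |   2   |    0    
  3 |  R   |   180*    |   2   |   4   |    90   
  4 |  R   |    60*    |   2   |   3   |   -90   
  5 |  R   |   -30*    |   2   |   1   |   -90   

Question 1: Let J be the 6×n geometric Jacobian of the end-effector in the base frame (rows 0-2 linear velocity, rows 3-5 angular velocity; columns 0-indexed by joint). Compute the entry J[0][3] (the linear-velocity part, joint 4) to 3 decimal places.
-2.032

axis z_3 = (0.5000,0.5000,-0.7071); lever o_n−o_3 = (4.4250,-1.7241,-1.6257)
cross product → J_v[:, 3] = (-2.0319,-2.3161,-3.0746)
J_ω[:, 3] = z_3
entry J[0][3] = -2.0319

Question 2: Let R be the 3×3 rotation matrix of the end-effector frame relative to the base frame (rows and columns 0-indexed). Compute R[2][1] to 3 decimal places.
0.612

End-effector y-axis (col 1 of R) = (0.0795,0.7866,0.6124)
R[2][1] = 0.6124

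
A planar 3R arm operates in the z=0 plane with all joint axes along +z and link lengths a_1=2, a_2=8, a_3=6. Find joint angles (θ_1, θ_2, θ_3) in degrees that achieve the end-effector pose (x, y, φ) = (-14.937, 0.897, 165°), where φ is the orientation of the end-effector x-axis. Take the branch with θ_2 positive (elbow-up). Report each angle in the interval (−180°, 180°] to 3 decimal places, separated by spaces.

134.991 60.008 -29.999

wrist centre = target − a_3·(cos φ, sin φ) = (-9.1414, -0.6559)
cos θ_2 = (83.9962−2²−8²)/(2·2·8) = 0.4999; θ_2 = 60.0078° (elbow-up)
β = atan2(-0.6559,-9.1414) = -175.8960°; ψ = atan2(6.9287,5.9991) = 49.1133°
θ_1 = β − ψ = -225.0092°
θ_3 = φ − θ_1 − θ_2 = -29.9985° (wrapped to (-180°,180°])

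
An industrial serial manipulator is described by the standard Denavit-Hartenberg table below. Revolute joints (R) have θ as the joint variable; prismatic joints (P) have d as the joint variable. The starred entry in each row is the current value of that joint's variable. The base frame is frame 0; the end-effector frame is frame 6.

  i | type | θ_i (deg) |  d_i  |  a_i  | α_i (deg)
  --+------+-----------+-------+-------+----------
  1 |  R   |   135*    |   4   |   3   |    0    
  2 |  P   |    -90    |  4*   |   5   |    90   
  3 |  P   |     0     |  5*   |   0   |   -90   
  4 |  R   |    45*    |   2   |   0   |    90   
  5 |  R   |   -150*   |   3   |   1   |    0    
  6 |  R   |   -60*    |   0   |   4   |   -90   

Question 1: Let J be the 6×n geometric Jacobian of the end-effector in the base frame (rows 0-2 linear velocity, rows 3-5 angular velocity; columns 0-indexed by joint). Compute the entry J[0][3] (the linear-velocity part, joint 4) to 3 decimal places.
axis z_3 = (0.0000,0.0000,1.0000); lever o_n−o_3 = (3.0000,-4.3301,3.5000)
cross product → J_v[:, 3] = (4.3301,3.0000,-0.0000)
J_ω[:, 3] = z_3
entry J[0][3] = 4.3301

4.330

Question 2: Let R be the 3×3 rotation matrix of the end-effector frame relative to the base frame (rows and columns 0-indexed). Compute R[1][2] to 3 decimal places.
End-effector z-axis (col 2 of R) = (0.0000,-0.5000,-0.8660)
R[1][2] = -0.5000

-0.500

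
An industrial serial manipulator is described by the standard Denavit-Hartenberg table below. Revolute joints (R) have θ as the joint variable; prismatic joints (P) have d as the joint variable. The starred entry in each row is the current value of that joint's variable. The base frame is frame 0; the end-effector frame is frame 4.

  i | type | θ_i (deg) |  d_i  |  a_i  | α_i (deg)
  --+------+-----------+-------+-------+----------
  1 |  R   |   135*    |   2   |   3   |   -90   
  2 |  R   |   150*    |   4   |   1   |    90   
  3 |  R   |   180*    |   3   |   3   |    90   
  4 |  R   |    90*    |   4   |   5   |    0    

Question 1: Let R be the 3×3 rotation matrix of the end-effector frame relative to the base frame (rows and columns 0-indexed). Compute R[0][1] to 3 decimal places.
0.612

End-effector y-axis (col 1 of R) = (0.6124,-0.6124,-0.5000)
R[0][1] = 0.6124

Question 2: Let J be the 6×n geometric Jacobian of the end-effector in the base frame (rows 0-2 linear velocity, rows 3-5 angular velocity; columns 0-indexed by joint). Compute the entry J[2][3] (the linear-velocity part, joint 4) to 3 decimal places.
axis z_3 = (-0.7071,-0.7071,0.0000); lever o_n−o_3 = (-4.5962,-1.0607,-4.3301)
cross product → J_v[:, 3] = (3.0619,-3.0619,-2.5000)
J_ω[:, 3] = z_3
entry J[2][3] = -2.5000

-2.500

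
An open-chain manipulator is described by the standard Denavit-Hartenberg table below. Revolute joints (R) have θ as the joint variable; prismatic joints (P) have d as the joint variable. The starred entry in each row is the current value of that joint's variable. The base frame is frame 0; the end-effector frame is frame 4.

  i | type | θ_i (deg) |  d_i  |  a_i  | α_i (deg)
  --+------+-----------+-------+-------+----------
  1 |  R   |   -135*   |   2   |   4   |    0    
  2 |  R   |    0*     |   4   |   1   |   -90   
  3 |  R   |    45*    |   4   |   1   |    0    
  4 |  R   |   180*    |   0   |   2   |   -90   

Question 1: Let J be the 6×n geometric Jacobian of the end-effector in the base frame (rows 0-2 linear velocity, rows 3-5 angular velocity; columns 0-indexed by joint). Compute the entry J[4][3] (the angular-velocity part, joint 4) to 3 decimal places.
axis z_3 = (0.7071,-0.7071,0.0000); lever o_n−o_3 = (1.0000,1.0000,1.4142)
cross product → J_v[:, 3] = (-1.0000,-1.0000,1.4142)
J_ω[:, 3] = z_3
entry J[4][3] = -0.7071

-0.707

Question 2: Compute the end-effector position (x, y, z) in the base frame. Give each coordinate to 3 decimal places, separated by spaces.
-0.207 -5.864 6.707

after link 1: o_1 = (-2.8284, -2.8284, 2.0000)
after link 2: o_2 = (-3.5355, -3.5355, 6.0000)
after link 3: o_3 = (-1.2071, -6.8640, 5.2929)
after link 4: o_4 = (-0.2071, -5.8640, 6.7071)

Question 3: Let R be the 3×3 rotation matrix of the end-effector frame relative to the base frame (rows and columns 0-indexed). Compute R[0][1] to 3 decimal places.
End-effector y-axis (col 1 of R) = (-0.7071,0.7071,-0.0000)
R[0][1] = -0.7071

-0.707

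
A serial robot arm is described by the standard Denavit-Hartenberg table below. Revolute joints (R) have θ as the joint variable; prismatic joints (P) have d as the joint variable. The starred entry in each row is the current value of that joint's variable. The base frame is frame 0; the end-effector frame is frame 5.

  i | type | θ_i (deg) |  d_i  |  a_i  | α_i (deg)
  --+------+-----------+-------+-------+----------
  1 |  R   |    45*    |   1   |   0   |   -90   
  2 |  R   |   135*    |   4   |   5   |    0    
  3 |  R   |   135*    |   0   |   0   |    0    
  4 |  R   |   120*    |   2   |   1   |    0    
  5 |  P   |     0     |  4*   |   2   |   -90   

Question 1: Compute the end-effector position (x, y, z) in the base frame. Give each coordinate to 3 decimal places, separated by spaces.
-7.734 6.408 -4.036

after link 1: o_1 = (0.0000, 0.0000, 1.0000)
after link 2: o_2 = (-5.3284, 0.3284, -2.5355)
after link 3: o_3 = (-5.3284, 0.3284, -2.5355)
after link 4: o_4 = (-6.1303, 2.3550, -3.0355)
after link 5: o_5 = (-7.7340, 6.4082, -4.0355)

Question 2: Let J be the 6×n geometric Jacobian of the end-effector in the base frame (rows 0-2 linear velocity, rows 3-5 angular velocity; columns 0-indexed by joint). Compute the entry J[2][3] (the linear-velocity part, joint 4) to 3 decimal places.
axis z_3 = (-0.7071,0.7071,0.0000); lever o_n−o_3 = (-2.4055,6.0798,-1.5000)
cross product → J_v[:, 3] = (-1.0607,-1.0607,-2.5981)
J_ω[:, 3] = z_3
entry J[2][3] = -2.5981

-2.598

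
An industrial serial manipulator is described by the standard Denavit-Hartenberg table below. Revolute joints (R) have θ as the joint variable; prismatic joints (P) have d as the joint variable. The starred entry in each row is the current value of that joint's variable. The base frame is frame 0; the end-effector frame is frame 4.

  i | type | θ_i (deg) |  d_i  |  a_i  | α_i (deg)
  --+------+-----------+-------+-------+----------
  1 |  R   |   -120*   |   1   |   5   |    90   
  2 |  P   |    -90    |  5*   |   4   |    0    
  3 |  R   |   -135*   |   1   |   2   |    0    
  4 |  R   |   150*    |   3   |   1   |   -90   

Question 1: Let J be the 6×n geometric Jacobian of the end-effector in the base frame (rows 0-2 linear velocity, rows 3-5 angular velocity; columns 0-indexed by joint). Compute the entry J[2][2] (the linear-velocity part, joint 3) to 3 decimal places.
-1.155

axis z_2 = (-0.8660,0.5000,0.0000); lever o_n−o_2 = (-2.8864,3.0006,0.4483)
cross product → J_v[:, 2] = (0.2241,0.3882,-1.1554)
J_ω[:, 2] = z_2
entry J[2][2] = -1.1554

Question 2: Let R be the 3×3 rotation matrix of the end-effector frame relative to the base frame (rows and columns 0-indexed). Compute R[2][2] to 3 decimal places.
End-effector z-axis (col 2 of R) = (-0.4830,-0.8365,0.2588)
R[2][2] = 0.2588

0.259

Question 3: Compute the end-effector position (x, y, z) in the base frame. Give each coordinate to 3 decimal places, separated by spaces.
-9.717 1.170 -2.552

after link 1: o_1 = (-2.5000, -4.3301, 1.0000)
after link 2: o_2 = (-6.8301, -1.8301, -3.0000)
after link 3: o_3 = (-6.9890, -0.1054, -1.5858)
after link 4: o_4 = (-9.7165, 1.1705, -2.5517)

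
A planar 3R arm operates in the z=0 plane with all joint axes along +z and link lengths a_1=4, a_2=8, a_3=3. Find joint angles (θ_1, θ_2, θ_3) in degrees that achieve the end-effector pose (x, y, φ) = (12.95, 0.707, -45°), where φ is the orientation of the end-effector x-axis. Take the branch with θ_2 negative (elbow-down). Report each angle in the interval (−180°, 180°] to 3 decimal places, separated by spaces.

wrist centre = target − a_3·(cos φ, sin φ) = (10.8287, 2.8283)
cos θ_2 = (125.2597−4²−8²)/(2·4·8) = 0.7072; θ_2 = -44.9938° (elbow-down)
β = atan2(2.8283,10.8287) = 14.6380°; ψ = atan2(-5.6562,9.6575) = -30.3569°
θ_1 = β − ψ = 44.9949°
θ_3 = φ − θ_1 − θ_2 = -45.0010° (wrapped to (-180°,180°])

44.995 -44.994 -45.001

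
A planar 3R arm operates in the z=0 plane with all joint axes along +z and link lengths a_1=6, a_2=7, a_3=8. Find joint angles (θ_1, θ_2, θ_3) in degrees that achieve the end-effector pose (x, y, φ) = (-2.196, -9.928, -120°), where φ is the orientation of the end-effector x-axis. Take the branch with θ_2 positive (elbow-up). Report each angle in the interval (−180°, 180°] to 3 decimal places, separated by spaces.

-149.997 150.001 -120.004

wrist centre = target − a_3·(cos φ, sin φ) = (1.8040, -2.9998)
cos θ_2 = (12.2532−6²−7²)/(2·6·7) = -0.8660; θ_2 = 150.0009° (elbow-up)
β = atan2(-2.9998,1.8040) = -58.9784°; ψ = atan2(3.4999,-0.0622) = 91.0187°
θ_1 = β − ψ = -149.9971°
θ_3 = φ − θ_1 − θ_2 = -120.0038° (wrapped to (-180°,180°])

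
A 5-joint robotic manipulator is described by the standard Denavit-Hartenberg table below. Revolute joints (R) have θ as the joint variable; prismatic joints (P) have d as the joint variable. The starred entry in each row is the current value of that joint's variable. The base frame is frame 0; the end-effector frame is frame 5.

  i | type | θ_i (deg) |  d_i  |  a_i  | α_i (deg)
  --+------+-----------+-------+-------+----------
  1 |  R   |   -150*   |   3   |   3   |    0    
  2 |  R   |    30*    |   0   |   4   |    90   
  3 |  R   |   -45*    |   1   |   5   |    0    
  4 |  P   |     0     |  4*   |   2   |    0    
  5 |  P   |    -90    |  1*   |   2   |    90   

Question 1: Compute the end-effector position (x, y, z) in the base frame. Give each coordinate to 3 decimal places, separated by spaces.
-11.562 -5.026 -3.364

after link 1: o_1 = (-2.5981, -1.5000, 3.0000)
after link 2: o_2 = (-4.5981, -4.9641, 3.0000)
after link 3: o_3 = (-7.2319, -7.5260, -0.5355)
after link 4: o_4 = (-11.4031, -6.7507, -1.9497)
after link 5: o_5 = (-11.5620, -5.0260, -3.3640)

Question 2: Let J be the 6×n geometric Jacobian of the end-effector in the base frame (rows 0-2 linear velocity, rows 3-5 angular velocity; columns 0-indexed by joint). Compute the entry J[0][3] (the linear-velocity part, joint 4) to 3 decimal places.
prismatic axis z_3 = (-0.8660,0.5000,0.0000)
J_v[:, 3] = z_3; J_ω[:, 3] = (0,0,0)
entry J[0][3] = -0.8660

-0.866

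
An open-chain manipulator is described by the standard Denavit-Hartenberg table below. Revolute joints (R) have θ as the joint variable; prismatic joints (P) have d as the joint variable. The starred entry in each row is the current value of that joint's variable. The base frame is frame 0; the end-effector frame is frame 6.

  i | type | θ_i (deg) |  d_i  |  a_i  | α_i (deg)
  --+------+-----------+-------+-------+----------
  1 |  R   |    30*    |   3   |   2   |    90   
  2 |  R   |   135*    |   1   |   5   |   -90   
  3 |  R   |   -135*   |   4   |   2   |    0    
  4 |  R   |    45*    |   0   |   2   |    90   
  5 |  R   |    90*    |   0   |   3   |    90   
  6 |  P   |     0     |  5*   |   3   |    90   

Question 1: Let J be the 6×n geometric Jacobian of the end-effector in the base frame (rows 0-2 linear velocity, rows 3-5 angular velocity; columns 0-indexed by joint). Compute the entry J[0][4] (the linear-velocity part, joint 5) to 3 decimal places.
-6.062

axis z_4 = (0.6124,0.3536,-0.7071); lever o_n−o_4 = (-1.1742,-6.4514,-4.2426)
cross product → J_v[:, 4] = (-6.0619,3.4284,-3.5355)
J_ω[:, 4] = z_4
entry J[0][4] = -6.0619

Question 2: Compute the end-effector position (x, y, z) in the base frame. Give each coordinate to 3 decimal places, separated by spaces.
-1.880 -11.956 -1.536

after link 1: o_1 = (1.7321, 1.0000, 3.0000)
after link 2: o_2 = (-0.8298, -1.6338, 6.5355)
after link 3: o_3 = (-1.7062, -3.7728, 2.7071)
after link 4: o_4 = (-0.7062, -5.5048, 2.7071)
after link 5: o_5 = (-2.5433, -6.5655, 0.5858)
after link 6: o_6 = (-1.8804, -11.9562, -1.5355)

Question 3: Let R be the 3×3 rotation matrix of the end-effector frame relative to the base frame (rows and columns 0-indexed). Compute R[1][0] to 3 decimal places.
-0.354

End-effector x-axis (col 0 of R) = (-0.6124,-0.3536,-0.7071)
R[1][0] = -0.3536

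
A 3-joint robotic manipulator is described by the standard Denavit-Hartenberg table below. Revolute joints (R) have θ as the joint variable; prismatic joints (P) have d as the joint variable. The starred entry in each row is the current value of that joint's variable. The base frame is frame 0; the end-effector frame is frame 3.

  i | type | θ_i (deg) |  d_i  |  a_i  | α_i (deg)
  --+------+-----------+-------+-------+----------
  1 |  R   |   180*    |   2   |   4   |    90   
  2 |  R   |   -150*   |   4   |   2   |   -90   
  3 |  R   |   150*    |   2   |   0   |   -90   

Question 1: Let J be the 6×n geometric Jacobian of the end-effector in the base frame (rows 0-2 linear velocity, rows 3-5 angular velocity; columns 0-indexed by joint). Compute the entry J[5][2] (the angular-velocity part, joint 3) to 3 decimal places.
axis z_2 = (-0.5000,0.0000,-0.8660); lever o_n−o_2 = (-1.0000,0.0000,-1.7321)
cross product → J_v[:, 2] = (-0.0000,0.0000,0.0000)
J_ω[:, 2] = z_2
entry J[5][2] = -0.8660

-0.866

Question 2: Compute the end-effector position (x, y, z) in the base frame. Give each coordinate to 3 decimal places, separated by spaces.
-3.268 4.000 -0.732

after link 1: o_1 = (-4.0000, 0.0000, 2.0000)
after link 2: o_2 = (-2.2679, 4.0000, 1.0000)
after link 3: o_3 = (-3.2679, 4.0000, -0.7321)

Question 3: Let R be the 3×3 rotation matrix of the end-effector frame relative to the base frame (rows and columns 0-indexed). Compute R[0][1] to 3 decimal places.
End-effector y-axis (col 1 of R) = (0.5000,-0.0000,0.8660)
R[0][1] = 0.5000

0.500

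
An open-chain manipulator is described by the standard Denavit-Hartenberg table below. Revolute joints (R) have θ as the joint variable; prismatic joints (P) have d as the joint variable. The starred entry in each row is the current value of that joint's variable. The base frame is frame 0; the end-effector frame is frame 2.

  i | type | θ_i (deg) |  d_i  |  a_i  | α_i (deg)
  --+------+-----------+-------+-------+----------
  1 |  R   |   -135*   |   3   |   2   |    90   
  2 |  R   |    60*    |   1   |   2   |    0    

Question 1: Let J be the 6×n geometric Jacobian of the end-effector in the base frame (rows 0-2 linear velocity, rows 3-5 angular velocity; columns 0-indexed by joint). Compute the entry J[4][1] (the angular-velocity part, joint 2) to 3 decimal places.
0.707

axis z_1 = (-0.7071,0.7071,0.0000); lever o_n−o_1 = (-1.4142,-0.0000,1.7321)
cross product → J_v[:, 1] = (1.2247,1.2247,1.0000)
J_ω[:, 1] = z_1
entry J[4][1] = 0.7071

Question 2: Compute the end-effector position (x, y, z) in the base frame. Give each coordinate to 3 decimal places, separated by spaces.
-2.828 -1.414 4.732

after link 1: o_1 = (-1.4142, -1.4142, 3.0000)
after link 2: o_2 = (-2.8284, -1.4142, 4.7321)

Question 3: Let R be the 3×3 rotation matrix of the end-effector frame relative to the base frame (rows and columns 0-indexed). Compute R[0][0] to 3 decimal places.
-0.354

End-effector x-axis (col 0 of R) = (-0.3536,-0.3536,0.8660)
R[0][0] = -0.3536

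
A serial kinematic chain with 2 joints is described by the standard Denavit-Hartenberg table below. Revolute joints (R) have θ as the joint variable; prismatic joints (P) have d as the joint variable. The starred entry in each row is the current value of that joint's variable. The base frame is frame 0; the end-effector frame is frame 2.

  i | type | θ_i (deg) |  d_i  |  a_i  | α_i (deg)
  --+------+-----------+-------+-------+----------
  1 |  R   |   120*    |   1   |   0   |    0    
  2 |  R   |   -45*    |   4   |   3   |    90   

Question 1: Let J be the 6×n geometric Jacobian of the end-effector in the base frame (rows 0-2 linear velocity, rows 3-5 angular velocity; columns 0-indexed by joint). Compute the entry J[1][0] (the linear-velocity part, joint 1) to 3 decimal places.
0.776

axis z_0 = ẑ; lever o_n−o_0 = (0.7765,2.8978,5.0000)
cross product → J_v[:, 0] = (-2.8978,0.7765,0.0000)
J_ω[:, 0] = z_0
entry J[1][0] = 0.7765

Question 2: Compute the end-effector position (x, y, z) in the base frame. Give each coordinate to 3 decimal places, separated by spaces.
after link 1: o_1 = (0.0000, 0.0000, 1.0000)
after link 2: o_2 = (0.7765, 2.8978, 5.0000)

0.776 2.898 5.000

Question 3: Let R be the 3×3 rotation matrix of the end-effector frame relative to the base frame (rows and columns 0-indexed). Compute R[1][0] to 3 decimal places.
End-effector x-axis (col 0 of R) = (0.2588,0.9659,0.0000)
R[1][0] = 0.9659

0.966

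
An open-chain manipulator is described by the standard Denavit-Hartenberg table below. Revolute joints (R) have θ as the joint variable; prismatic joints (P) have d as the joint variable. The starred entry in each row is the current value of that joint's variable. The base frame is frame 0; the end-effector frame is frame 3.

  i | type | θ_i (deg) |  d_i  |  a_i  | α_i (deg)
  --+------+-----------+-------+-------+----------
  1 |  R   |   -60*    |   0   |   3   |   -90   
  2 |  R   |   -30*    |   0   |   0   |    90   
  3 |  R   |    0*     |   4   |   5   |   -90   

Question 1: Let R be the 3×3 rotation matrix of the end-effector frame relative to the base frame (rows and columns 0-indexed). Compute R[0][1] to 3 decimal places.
0.250

End-effector y-axis (col 1 of R) = (0.2500,-0.4330,-0.8660)
R[0][1] = 0.2500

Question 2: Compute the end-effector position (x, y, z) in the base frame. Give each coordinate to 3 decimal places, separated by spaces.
2.665 -4.616 5.964

after link 1: o_1 = (1.5000, -2.5981, 0.0000)
after link 2: o_2 = (1.5000, -2.5981, 0.0000)
after link 3: o_3 = (2.6651, -4.6160, 5.9641)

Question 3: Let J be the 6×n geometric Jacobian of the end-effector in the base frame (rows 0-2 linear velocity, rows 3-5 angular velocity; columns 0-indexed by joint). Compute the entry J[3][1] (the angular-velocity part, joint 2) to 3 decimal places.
0.866

axis z_1 = (0.8660,0.5000,0.0000); lever o_n−o_1 = (1.1651,-2.0179,5.9641)
cross product → J_v[:, 1] = (2.9821,-5.1651,-2.3301)
J_ω[:, 1] = z_1
entry J[3][1] = 0.8660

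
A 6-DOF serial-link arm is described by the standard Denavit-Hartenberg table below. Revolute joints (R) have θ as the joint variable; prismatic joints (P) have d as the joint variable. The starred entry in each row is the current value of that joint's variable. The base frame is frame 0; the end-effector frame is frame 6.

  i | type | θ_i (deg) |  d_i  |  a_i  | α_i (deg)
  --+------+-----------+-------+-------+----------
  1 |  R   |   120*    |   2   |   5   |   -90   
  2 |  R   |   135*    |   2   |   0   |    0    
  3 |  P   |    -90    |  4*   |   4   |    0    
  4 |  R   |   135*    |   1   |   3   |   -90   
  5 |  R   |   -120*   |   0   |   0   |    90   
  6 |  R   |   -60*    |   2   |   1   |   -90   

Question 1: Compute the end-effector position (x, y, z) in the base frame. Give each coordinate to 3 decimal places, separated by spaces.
after link 1: o_1 = (-2.5000, 4.3301, 2.0000)
after link 2: o_2 = (-4.2321, 3.3301, 2.0000)
after link 3: o_3 = (-9.1104, 3.7796, -0.8284)
after link 4: o_4 = (-8.4764, 0.6815, -0.8284)
after link 5: o_5 = (-8.4764, 0.6815, -0.8284)
after link 6: o_6 = (-8.9764, 2.6815, -1.6945)

-8.976 2.682 -1.694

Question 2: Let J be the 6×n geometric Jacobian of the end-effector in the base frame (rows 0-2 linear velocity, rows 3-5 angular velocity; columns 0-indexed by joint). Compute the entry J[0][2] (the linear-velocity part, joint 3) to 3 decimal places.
-0.866

prismatic axis z_2 = (-0.8660,-0.5000,0.0000)
J_v[:, 2] = z_2; J_ω[:, 2] = (0,0,0)
entry J[0][2] = -0.8660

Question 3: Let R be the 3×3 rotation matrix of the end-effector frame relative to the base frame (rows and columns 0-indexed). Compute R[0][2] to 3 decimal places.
End-effector z-axis (col 2 of R) = (-0.8660,-0.0000,0.5000)
R[0][2] = -0.8660

-0.866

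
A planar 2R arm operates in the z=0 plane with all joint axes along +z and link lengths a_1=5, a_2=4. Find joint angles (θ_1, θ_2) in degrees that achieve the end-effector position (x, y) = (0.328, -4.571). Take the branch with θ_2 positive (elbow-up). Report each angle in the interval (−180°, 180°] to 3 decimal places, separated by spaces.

-135.002 119.997

cos θ_2 = (21.0016−5²−4²)/(2·5·4) = -0.5000; θ_2 = 119.9973° (elbow-up)
β = atan2(-4.5710,0.3280) = -85.8957°; ψ = atan2(3.4642,3.0002) = 49.1058°
θ_1 = β − ψ = -135.0015°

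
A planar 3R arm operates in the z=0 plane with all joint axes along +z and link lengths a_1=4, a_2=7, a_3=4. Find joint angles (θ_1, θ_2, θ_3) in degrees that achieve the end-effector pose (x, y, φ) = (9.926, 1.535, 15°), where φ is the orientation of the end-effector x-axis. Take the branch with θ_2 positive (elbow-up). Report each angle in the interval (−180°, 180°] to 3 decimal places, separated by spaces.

wrist centre = target − a_3·(cos φ, sin φ) = (6.0623, 0.4997)
cos θ_2 = (37.0012−4²−7²)/(2·4·7) = -0.5000; θ_2 = 119.9986° (elbow-up)
β = atan2(0.4997,6.0623) = 4.7123°; ψ = atan2(6.0623,0.5001) = 85.2837°
θ_1 = β − ψ = -80.5714°
θ_3 = φ − θ_1 − θ_2 = -24.4272° (wrapped to (-180°,180°])

-80.571 119.999 -24.427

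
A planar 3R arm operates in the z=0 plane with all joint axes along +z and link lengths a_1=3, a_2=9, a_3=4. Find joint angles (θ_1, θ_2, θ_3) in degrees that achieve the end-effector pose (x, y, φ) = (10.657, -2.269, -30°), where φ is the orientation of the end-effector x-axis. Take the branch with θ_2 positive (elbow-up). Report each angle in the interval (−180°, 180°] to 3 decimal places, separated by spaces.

wrist centre = target − a_3·(cos φ, sin φ) = (7.1929, -0.2690)
cos θ_2 = (51.8101−3²−9²)/(2·3·9) = -0.7072; θ_2 = 135.0091° (elbow-up)
β = atan2(-0.2690,7.1929) = -2.1417°; ψ = atan2(6.3629,-3.3650) = 117.8716°
θ_1 = β − ψ = -120.0134°
θ_3 = φ − θ_1 − θ_2 = -44.9957° (wrapped to (-180°,180°])

-120.013 135.009 -44.996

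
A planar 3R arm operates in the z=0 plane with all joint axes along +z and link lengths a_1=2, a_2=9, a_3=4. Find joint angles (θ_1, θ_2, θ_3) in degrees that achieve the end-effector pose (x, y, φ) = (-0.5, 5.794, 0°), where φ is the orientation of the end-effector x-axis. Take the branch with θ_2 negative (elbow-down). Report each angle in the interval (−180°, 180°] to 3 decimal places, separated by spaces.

-89.989 -150.008 -120.003

wrist centre = target − a_3·(cos φ, sin φ) = (-4.5000, 5.7940)
cos θ_2 = (53.8204−2²−9²)/(2·2·9) = -0.8661; θ_2 = -150.0084° (elbow-down)
β = atan2(5.7940,-4.5000) = 127.8353°; ψ = atan2(-4.4989,-5.7949) = -142.1761°
θ_1 = β − ψ = 270.0113°
θ_3 = φ − θ_1 − θ_2 = -120.0029° (wrapped to (-180°,180°])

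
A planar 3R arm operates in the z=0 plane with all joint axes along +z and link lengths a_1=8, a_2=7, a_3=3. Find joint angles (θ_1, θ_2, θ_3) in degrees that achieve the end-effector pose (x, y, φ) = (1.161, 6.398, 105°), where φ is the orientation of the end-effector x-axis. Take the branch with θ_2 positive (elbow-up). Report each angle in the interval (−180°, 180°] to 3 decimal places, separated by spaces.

0.006 150.000 -45.006

wrist centre = target − a_3·(cos φ, sin φ) = (1.9375, 3.5002)
cos θ_2 = (16.0053−8²−7²)/(2·8·7) = -0.8660; θ_2 = 149.9999° (elbow-up)
β = atan2(3.5002,1.9375) = 61.0344°; ψ = atan2(3.5000,1.9378) = 61.0283°
θ_1 = β − ψ = 0.0061°
θ_3 = φ − θ_1 − θ_2 = -45.0060° (wrapped to (-180°,180°])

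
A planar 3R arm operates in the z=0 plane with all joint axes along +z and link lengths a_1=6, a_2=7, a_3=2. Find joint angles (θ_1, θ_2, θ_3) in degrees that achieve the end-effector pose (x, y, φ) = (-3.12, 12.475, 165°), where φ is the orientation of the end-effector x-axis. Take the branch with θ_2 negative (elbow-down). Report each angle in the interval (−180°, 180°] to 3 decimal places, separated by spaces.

wrist centre = target − a_3·(cos φ, sin φ) = (-1.1881, 11.9574)
cos θ_2 = (144.3902−6²−7²)/(2·6·7) = 0.7070; θ_2 = -45.0065° (elbow-down)
β = atan2(11.9574,-1.1881) = 95.6746°; ψ = atan2(-4.9503,10.9492) = -24.3285°
θ_1 = β − ψ = 120.0031°
θ_3 = φ − θ_1 − θ_2 = 90.0034° (wrapped to (-180°,180°])

120.003 -45.007 90.003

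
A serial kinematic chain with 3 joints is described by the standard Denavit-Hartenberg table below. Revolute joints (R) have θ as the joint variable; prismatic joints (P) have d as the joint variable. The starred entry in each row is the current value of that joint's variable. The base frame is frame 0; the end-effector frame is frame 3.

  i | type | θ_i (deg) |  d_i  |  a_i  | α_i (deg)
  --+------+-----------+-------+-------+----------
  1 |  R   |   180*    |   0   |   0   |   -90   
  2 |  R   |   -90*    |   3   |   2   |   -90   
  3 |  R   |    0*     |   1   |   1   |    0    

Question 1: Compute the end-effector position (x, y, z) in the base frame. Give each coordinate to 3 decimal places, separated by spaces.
-1.000 -3.000 3.000

after link 1: o_1 = (0.0000, 0.0000, 0.0000)
after link 2: o_2 = (-0.0000, -3.0000, 2.0000)
after link 3: o_3 = (-1.0000, -3.0000, 3.0000)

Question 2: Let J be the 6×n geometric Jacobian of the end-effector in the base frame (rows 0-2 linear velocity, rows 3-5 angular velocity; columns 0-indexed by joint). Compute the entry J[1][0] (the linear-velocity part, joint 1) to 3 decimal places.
-1.000

axis z_0 = ẑ; lever o_n−o_0 = (-1.0000,-3.0000,3.0000)
cross product → J_v[:, 0] = (3.0000,-1.0000,0.0000)
J_ω[:, 0] = z_0
entry J[1][0] = -1.0000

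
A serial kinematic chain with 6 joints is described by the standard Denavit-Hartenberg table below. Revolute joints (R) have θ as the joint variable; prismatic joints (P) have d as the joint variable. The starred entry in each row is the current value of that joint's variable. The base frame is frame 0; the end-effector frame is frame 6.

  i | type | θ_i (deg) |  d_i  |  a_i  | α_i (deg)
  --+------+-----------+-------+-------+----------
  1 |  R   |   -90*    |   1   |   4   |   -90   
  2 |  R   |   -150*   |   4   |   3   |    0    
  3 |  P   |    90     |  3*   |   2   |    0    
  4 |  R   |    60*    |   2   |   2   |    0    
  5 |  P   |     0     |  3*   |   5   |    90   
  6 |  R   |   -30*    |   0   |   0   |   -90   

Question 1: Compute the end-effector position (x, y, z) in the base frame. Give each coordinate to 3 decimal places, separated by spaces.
after link 1: o_1 = (0.0000, -4.0000, 1.0000)
after link 2: o_2 = (4.0000, -1.4019, 2.5000)
after link 3: o_3 = (7.0000, -2.4019, 4.2321)
after link 4: o_4 = (9.0000, -4.4019, 4.2321)
after link 5: o_5 = (12.0000, -9.4019, 4.2321)
after link 6: o_6 = (12.0000, -9.4019, 4.2321)

12.000 -9.402 4.232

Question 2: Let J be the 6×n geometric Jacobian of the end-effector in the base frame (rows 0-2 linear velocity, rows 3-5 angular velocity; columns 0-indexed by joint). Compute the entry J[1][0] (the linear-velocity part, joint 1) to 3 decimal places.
12.000

axis z_0 = ẑ; lever o_n−o_0 = (12.0000,-9.4019,4.2321)
cross product → J_v[:, 0] = (9.4019,12.0000,-0.0000)
J_ω[:, 0] = z_0
entry J[1][0] = 12.0000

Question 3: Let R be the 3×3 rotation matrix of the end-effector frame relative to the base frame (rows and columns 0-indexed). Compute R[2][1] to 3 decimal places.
-1.000

End-effector y-axis (col 1 of R) = (0.0000,-0.0000,-1.0000)
R[2][1] = -1.0000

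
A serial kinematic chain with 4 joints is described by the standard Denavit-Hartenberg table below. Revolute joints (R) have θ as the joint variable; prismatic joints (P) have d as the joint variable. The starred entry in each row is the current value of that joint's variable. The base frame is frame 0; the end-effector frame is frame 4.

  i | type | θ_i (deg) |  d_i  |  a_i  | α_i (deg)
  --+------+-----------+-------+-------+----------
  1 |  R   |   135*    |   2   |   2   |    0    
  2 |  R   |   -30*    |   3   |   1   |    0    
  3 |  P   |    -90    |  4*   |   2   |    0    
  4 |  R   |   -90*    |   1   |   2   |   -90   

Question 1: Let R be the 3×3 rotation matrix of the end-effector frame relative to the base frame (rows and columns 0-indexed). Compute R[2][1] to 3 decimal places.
-1.000

End-effector y-axis (col 1 of R) = (0.0000,0.0000,-1.0000)
R[2][1] = -1.0000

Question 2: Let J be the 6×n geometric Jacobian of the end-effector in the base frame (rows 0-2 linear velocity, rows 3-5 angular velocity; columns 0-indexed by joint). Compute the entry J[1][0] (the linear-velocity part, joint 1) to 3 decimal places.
0.776

axis z_0 = ẑ; lever o_n−o_0 = (0.7765,0.9659,10.0000)
cross product → J_v[:, 0] = (-0.9659,0.7765,0.0000)
J_ω[:, 0] = z_0
entry J[1][0] = 0.7765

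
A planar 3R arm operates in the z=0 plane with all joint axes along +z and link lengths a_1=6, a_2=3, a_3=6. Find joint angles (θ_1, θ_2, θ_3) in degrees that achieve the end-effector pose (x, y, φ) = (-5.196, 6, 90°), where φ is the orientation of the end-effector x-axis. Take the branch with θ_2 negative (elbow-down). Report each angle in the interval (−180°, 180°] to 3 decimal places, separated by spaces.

-150.000 -120.003 0.003

wrist centre = target − a_3·(cos φ, sin φ) = (-5.1960, 0.0000)
cos θ_2 = (26.9984−6²−3²)/(2·6·3) = -0.5000; θ_2 = -120.0029° (elbow-down)
β = atan2(0.0000,-5.1960) = 180.0000°; ψ = atan2(-2.5980,4.4999) = -30.0000°
θ_1 = β − ψ = 210.0000°
θ_3 = φ − θ_1 − θ_2 = 0.0029° (wrapped to (-180°,180°])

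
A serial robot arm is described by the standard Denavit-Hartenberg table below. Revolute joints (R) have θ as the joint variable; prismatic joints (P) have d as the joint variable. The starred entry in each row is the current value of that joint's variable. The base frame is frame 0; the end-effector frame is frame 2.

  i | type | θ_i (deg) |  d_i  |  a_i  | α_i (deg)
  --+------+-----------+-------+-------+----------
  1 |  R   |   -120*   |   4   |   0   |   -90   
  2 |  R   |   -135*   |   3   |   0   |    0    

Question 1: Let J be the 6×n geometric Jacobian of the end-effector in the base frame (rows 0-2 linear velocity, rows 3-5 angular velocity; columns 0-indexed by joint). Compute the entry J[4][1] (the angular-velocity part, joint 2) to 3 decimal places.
axis z_1 = (0.8660,-0.5000,0.0000); lever o_n−o_1 = (2.5981,-1.5000,0.0000)
cross product → J_v[:, 1] = (0.0000,0.0000,-0.0000)
J_ω[:, 1] = z_1
entry J[4][1] = -0.5000

-0.500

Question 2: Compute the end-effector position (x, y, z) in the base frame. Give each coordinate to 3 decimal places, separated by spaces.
after link 1: o_1 = (0.0000, 0.0000, 4.0000)
after link 2: o_2 = (2.5981, -1.5000, 4.0000)

2.598 -1.500 4.000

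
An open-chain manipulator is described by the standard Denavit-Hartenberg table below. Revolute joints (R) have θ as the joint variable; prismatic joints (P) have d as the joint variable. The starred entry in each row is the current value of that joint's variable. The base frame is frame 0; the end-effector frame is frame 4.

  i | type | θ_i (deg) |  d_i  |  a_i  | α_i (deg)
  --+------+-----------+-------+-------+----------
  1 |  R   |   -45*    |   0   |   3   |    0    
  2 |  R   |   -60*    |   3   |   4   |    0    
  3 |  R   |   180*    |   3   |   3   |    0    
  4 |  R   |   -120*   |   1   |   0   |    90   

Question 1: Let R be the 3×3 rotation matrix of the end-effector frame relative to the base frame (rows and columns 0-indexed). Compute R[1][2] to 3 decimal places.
-0.707

End-effector z-axis (col 2 of R) = (-0.7071,-0.7071,0.0000)
R[1][2] = -0.7071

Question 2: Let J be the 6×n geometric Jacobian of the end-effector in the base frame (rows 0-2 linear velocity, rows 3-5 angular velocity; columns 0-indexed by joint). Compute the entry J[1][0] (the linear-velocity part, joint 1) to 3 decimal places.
1.863

axis z_0 = ẑ; lever o_n−o_0 = (1.8625,-3.0872,7.0000)
cross product → J_v[:, 0] = (3.0872,1.8625,-0.0000)
J_ω[:, 0] = z_0
entry J[1][0] = 1.8625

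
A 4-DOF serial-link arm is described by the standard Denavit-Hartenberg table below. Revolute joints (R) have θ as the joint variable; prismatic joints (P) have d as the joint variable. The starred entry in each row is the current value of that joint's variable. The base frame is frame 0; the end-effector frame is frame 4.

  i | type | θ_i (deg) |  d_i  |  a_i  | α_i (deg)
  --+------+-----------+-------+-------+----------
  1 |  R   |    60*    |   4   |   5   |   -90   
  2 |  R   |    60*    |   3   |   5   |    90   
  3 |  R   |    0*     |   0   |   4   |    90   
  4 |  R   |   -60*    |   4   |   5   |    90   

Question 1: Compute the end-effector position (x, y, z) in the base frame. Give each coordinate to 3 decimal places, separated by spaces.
4.366 5.562 -8.124

after link 1: o_1 = (2.5000, 4.3301, 4.0000)
after link 2: o_2 = (1.1519, 7.9952, -0.3301)
after link 3: o_3 = (2.1519, 9.7272, -3.7942)
after link 4: o_4 = (4.3660, 5.5622, -8.1244)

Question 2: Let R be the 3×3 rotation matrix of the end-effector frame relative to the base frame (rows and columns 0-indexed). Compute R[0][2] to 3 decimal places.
End-effector z-axis (col 2 of R) = (-0.4330,-0.7500,0.5000)
R[0][2] = -0.4330

-0.433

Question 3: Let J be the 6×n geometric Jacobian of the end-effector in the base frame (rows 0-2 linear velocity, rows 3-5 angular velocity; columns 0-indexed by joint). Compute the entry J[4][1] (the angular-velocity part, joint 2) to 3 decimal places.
0.500

axis z_1 = (-0.8660,0.5000,0.0000); lever o_n−o_1 = (1.8660,1.2321,-12.1244)
cross product → J_v[:, 1] = (-6.0622,-10.5000,-2.0000)
J_ω[:, 1] = z_1
entry J[4][1] = 0.5000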